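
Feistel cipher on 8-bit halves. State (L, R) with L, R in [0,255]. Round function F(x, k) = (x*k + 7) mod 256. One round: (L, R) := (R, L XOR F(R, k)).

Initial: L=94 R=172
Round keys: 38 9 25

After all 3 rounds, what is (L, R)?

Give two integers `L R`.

Answer: 204 34

Derivation:
Round 1 (k=38): L=172 R=209
Round 2 (k=9): L=209 R=204
Round 3 (k=25): L=204 R=34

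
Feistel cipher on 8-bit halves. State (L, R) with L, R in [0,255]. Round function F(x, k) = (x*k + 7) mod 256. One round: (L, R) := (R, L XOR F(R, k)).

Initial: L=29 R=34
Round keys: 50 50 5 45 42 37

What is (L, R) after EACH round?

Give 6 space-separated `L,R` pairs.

Answer: 34,182 182,177 177,202 202,56 56,253 253,160

Derivation:
Round 1 (k=50): L=34 R=182
Round 2 (k=50): L=182 R=177
Round 3 (k=5): L=177 R=202
Round 4 (k=45): L=202 R=56
Round 5 (k=42): L=56 R=253
Round 6 (k=37): L=253 R=160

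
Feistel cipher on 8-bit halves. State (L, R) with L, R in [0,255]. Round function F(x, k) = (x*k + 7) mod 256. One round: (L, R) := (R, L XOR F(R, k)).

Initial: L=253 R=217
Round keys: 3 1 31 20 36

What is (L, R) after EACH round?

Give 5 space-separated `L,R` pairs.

Answer: 217,111 111,175 175,87 87,124 124,32

Derivation:
Round 1 (k=3): L=217 R=111
Round 2 (k=1): L=111 R=175
Round 3 (k=31): L=175 R=87
Round 4 (k=20): L=87 R=124
Round 5 (k=36): L=124 R=32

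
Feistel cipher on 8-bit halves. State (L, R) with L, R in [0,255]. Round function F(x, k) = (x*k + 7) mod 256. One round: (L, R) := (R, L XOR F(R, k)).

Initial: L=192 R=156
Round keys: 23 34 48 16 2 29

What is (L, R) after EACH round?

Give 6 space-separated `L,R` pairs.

Round 1 (k=23): L=156 R=203
Round 2 (k=34): L=203 R=97
Round 3 (k=48): L=97 R=252
Round 4 (k=16): L=252 R=166
Round 5 (k=2): L=166 R=175
Round 6 (k=29): L=175 R=124

Answer: 156,203 203,97 97,252 252,166 166,175 175,124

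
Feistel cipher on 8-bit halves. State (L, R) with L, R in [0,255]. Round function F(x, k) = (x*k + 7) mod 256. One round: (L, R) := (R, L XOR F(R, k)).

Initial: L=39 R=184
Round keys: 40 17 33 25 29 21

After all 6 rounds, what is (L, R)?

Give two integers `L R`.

Answer: 135 120

Derivation:
Round 1 (k=40): L=184 R=224
Round 2 (k=17): L=224 R=95
Round 3 (k=33): L=95 R=166
Round 4 (k=25): L=166 R=98
Round 5 (k=29): L=98 R=135
Round 6 (k=21): L=135 R=120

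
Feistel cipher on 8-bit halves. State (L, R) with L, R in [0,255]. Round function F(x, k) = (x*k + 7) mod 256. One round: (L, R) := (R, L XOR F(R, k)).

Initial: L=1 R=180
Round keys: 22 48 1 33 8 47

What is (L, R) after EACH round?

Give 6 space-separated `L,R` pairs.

Answer: 180,126 126,19 19,100 100,248 248,163 163,12

Derivation:
Round 1 (k=22): L=180 R=126
Round 2 (k=48): L=126 R=19
Round 3 (k=1): L=19 R=100
Round 4 (k=33): L=100 R=248
Round 5 (k=8): L=248 R=163
Round 6 (k=47): L=163 R=12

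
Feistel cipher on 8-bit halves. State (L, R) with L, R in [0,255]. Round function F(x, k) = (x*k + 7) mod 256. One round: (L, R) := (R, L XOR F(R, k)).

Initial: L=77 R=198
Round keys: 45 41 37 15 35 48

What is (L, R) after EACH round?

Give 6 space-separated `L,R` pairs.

Round 1 (k=45): L=198 R=152
Round 2 (k=41): L=152 R=153
Round 3 (k=37): L=153 R=188
Round 4 (k=15): L=188 R=146
Round 5 (k=35): L=146 R=65
Round 6 (k=48): L=65 R=165

Answer: 198,152 152,153 153,188 188,146 146,65 65,165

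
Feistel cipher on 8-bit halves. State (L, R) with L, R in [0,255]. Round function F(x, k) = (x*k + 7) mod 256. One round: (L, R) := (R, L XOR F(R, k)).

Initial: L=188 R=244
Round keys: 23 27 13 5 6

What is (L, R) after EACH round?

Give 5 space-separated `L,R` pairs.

Round 1 (k=23): L=244 R=79
Round 2 (k=27): L=79 R=168
Round 3 (k=13): L=168 R=192
Round 4 (k=5): L=192 R=111
Round 5 (k=6): L=111 R=97

Answer: 244,79 79,168 168,192 192,111 111,97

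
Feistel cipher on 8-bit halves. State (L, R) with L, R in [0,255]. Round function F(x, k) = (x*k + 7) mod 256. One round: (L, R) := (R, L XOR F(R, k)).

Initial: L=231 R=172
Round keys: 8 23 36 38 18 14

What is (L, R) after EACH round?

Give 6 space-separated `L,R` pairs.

Answer: 172,128 128,43 43,147 147,242 242,152 152,165

Derivation:
Round 1 (k=8): L=172 R=128
Round 2 (k=23): L=128 R=43
Round 3 (k=36): L=43 R=147
Round 4 (k=38): L=147 R=242
Round 5 (k=18): L=242 R=152
Round 6 (k=14): L=152 R=165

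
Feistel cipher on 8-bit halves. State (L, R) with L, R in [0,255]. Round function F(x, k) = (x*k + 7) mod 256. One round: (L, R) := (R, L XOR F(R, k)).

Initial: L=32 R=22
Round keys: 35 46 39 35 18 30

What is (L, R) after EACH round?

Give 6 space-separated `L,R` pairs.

Answer: 22,41 41,115 115,165 165,229 229,132 132,154

Derivation:
Round 1 (k=35): L=22 R=41
Round 2 (k=46): L=41 R=115
Round 3 (k=39): L=115 R=165
Round 4 (k=35): L=165 R=229
Round 5 (k=18): L=229 R=132
Round 6 (k=30): L=132 R=154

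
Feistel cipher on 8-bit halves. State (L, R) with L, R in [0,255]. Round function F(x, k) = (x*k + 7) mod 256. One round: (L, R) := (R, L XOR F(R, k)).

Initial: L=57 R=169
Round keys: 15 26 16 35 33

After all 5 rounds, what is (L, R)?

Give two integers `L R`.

Round 1 (k=15): L=169 R=215
Round 2 (k=26): L=215 R=116
Round 3 (k=16): L=116 R=144
Round 4 (k=35): L=144 R=195
Round 5 (k=33): L=195 R=186

Answer: 195 186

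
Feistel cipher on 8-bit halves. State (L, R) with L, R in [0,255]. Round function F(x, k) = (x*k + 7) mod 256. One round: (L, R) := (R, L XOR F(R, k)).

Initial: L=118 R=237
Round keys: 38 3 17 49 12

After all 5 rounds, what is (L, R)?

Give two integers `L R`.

Round 1 (k=38): L=237 R=67
Round 2 (k=3): L=67 R=61
Round 3 (k=17): L=61 R=87
Round 4 (k=49): L=87 R=147
Round 5 (k=12): L=147 R=188

Answer: 147 188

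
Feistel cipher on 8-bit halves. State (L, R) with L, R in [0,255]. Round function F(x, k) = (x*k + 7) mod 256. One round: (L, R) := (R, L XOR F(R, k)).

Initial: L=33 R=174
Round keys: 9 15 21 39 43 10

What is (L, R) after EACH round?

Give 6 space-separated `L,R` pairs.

Round 1 (k=9): L=174 R=4
Round 2 (k=15): L=4 R=237
Round 3 (k=21): L=237 R=124
Round 4 (k=39): L=124 R=6
Round 5 (k=43): L=6 R=117
Round 6 (k=10): L=117 R=159

Answer: 174,4 4,237 237,124 124,6 6,117 117,159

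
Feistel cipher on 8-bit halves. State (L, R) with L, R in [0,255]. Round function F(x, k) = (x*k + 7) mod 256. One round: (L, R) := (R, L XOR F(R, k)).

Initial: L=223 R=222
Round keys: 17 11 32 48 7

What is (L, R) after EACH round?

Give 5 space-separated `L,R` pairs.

Answer: 222,26 26,251 251,125 125,140 140,166

Derivation:
Round 1 (k=17): L=222 R=26
Round 2 (k=11): L=26 R=251
Round 3 (k=32): L=251 R=125
Round 4 (k=48): L=125 R=140
Round 5 (k=7): L=140 R=166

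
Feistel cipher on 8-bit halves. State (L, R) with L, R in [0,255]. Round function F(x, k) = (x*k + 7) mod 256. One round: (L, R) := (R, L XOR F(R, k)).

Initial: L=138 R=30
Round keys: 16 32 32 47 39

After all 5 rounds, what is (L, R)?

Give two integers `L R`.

Round 1 (k=16): L=30 R=109
Round 2 (k=32): L=109 R=185
Round 3 (k=32): L=185 R=74
Round 4 (k=47): L=74 R=36
Round 5 (k=39): L=36 R=201

Answer: 36 201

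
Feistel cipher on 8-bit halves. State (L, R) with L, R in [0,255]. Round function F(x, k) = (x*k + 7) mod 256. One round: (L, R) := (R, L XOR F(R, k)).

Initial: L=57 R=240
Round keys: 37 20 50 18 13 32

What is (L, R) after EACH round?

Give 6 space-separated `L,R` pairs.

Answer: 240,142 142,239 239,59 59,194 194,218 218,133

Derivation:
Round 1 (k=37): L=240 R=142
Round 2 (k=20): L=142 R=239
Round 3 (k=50): L=239 R=59
Round 4 (k=18): L=59 R=194
Round 5 (k=13): L=194 R=218
Round 6 (k=32): L=218 R=133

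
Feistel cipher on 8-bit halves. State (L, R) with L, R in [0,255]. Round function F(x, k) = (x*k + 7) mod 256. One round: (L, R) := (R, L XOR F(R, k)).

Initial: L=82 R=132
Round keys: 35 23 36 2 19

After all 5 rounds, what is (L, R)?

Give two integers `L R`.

Round 1 (k=35): L=132 R=65
Round 2 (k=23): L=65 R=90
Round 3 (k=36): L=90 R=238
Round 4 (k=2): L=238 R=185
Round 5 (k=19): L=185 R=44

Answer: 185 44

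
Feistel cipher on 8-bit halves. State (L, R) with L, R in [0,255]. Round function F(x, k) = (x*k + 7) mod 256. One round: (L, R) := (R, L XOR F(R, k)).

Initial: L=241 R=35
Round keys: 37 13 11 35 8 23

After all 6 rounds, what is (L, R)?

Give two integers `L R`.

Round 1 (k=37): L=35 R=231
Round 2 (k=13): L=231 R=225
Round 3 (k=11): L=225 R=85
Round 4 (k=35): L=85 R=71
Round 5 (k=8): L=71 R=106
Round 6 (k=23): L=106 R=202

Answer: 106 202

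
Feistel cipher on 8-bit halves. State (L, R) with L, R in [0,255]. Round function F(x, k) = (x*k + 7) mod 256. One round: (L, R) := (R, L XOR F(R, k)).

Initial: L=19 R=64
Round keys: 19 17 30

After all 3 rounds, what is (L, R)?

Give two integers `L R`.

Answer: 91 101

Derivation:
Round 1 (k=19): L=64 R=212
Round 2 (k=17): L=212 R=91
Round 3 (k=30): L=91 R=101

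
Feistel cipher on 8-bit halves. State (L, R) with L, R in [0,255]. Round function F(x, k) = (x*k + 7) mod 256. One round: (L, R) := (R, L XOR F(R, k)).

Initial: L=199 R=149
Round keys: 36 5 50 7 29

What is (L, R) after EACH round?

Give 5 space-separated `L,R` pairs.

Answer: 149,60 60,166 166,79 79,150 150,74

Derivation:
Round 1 (k=36): L=149 R=60
Round 2 (k=5): L=60 R=166
Round 3 (k=50): L=166 R=79
Round 4 (k=7): L=79 R=150
Round 5 (k=29): L=150 R=74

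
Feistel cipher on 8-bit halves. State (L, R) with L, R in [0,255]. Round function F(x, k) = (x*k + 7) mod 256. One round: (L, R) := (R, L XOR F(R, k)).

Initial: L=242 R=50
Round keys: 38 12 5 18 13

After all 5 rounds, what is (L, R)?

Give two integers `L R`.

Answer: 16 250

Derivation:
Round 1 (k=38): L=50 R=129
Round 2 (k=12): L=129 R=33
Round 3 (k=5): L=33 R=45
Round 4 (k=18): L=45 R=16
Round 5 (k=13): L=16 R=250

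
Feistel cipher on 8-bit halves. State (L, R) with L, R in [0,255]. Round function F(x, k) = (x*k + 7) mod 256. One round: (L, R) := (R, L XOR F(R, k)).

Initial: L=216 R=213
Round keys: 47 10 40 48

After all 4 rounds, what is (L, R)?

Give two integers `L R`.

Round 1 (k=47): L=213 R=250
Round 2 (k=10): L=250 R=30
Round 3 (k=40): L=30 R=77
Round 4 (k=48): L=77 R=105

Answer: 77 105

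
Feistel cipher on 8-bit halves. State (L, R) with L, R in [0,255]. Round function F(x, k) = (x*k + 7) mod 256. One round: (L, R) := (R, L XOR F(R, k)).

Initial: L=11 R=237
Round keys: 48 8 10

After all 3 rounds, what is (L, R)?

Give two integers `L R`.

Answer: 10 23

Derivation:
Round 1 (k=48): L=237 R=124
Round 2 (k=8): L=124 R=10
Round 3 (k=10): L=10 R=23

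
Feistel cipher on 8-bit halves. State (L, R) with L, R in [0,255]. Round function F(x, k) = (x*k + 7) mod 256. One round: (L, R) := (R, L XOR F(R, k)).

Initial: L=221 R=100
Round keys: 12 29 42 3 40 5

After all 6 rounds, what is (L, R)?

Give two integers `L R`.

Round 1 (k=12): L=100 R=106
Round 2 (k=29): L=106 R=109
Round 3 (k=42): L=109 R=131
Round 4 (k=3): L=131 R=253
Round 5 (k=40): L=253 R=12
Round 6 (k=5): L=12 R=190

Answer: 12 190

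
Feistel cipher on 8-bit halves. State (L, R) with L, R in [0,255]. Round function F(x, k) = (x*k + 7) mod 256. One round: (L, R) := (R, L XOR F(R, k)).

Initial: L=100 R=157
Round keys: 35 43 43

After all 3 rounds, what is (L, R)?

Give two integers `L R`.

Answer: 248 181

Derivation:
Round 1 (k=35): L=157 R=26
Round 2 (k=43): L=26 R=248
Round 3 (k=43): L=248 R=181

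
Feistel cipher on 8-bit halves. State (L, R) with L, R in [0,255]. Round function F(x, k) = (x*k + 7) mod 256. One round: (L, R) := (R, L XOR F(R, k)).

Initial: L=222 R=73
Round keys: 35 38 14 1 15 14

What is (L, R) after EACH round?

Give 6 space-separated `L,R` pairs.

Round 1 (k=35): L=73 R=220
Round 2 (k=38): L=220 R=230
Round 3 (k=14): L=230 R=71
Round 4 (k=1): L=71 R=168
Round 5 (k=15): L=168 R=152
Round 6 (k=14): L=152 R=255

Answer: 73,220 220,230 230,71 71,168 168,152 152,255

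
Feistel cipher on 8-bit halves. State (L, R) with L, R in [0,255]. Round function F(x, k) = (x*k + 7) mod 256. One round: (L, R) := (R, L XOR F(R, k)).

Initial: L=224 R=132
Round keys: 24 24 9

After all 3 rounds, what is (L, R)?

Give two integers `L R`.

Answer: 43 13

Derivation:
Round 1 (k=24): L=132 R=135
Round 2 (k=24): L=135 R=43
Round 3 (k=9): L=43 R=13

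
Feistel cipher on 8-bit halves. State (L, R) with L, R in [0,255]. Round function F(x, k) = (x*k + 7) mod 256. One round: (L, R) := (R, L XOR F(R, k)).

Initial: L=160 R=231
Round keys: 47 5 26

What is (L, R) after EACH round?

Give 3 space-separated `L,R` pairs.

Answer: 231,208 208,240 240,183

Derivation:
Round 1 (k=47): L=231 R=208
Round 2 (k=5): L=208 R=240
Round 3 (k=26): L=240 R=183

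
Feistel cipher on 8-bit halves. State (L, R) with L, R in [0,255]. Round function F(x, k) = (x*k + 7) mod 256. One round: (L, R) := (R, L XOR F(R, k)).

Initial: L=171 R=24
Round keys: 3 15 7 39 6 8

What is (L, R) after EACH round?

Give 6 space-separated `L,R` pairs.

Round 1 (k=3): L=24 R=228
Round 2 (k=15): L=228 R=123
Round 3 (k=7): L=123 R=128
Round 4 (k=39): L=128 R=252
Round 5 (k=6): L=252 R=111
Round 6 (k=8): L=111 R=131

Answer: 24,228 228,123 123,128 128,252 252,111 111,131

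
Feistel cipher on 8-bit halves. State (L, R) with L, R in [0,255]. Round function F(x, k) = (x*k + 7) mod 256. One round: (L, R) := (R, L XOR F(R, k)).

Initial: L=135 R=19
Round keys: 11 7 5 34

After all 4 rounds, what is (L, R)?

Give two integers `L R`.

Round 1 (k=11): L=19 R=95
Round 2 (k=7): L=95 R=179
Round 3 (k=5): L=179 R=217
Round 4 (k=34): L=217 R=106

Answer: 217 106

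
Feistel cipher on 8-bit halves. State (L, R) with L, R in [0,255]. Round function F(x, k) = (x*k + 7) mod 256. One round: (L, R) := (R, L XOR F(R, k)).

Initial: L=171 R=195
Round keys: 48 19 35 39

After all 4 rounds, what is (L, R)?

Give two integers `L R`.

Round 1 (k=48): L=195 R=60
Round 2 (k=19): L=60 R=184
Round 3 (k=35): L=184 R=19
Round 4 (k=39): L=19 R=84

Answer: 19 84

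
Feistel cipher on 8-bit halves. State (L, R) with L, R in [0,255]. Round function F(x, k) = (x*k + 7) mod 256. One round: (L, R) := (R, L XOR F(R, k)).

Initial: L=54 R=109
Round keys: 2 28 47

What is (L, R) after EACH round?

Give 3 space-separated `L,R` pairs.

Round 1 (k=2): L=109 R=215
Round 2 (k=28): L=215 R=230
Round 3 (k=47): L=230 R=150

Answer: 109,215 215,230 230,150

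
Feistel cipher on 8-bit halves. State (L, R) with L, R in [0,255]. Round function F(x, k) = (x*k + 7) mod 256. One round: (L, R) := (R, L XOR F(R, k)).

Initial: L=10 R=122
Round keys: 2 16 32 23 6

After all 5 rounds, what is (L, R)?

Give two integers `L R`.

Answer: 172 89

Derivation:
Round 1 (k=2): L=122 R=241
Round 2 (k=16): L=241 R=109
Round 3 (k=32): L=109 R=86
Round 4 (k=23): L=86 R=172
Round 5 (k=6): L=172 R=89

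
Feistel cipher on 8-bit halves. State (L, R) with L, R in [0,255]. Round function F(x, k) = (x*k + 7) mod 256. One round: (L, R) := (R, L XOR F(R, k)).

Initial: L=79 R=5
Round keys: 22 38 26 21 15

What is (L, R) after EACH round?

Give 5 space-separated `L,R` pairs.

Answer: 5,58 58,166 166,217 217,114 114,108

Derivation:
Round 1 (k=22): L=5 R=58
Round 2 (k=38): L=58 R=166
Round 3 (k=26): L=166 R=217
Round 4 (k=21): L=217 R=114
Round 5 (k=15): L=114 R=108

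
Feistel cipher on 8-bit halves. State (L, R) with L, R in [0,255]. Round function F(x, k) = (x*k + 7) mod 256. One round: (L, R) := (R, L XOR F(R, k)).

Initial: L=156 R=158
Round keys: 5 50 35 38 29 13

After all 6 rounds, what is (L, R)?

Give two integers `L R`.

Answer: 172 177

Derivation:
Round 1 (k=5): L=158 R=129
Round 2 (k=50): L=129 R=167
Round 3 (k=35): L=167 R=93
Round 4 (k=38): L=93 R=114
Round 5 (k=29): L=114 R=172
Round 6 (k=13): L=172 R=177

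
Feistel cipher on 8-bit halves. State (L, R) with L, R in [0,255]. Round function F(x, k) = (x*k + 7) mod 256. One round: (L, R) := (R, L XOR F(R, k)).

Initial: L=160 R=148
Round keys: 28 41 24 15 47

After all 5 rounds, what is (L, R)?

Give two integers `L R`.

Answer: 197 146

Derivation:
Round 1 (k=28): L=148 R=151
Round 2 (k=41): L=151 R=162
Round 3 (k=24): L=162 R=160
Round 4 (k=15): L=160 R=197
Round 5 (k=47): L=197 R=146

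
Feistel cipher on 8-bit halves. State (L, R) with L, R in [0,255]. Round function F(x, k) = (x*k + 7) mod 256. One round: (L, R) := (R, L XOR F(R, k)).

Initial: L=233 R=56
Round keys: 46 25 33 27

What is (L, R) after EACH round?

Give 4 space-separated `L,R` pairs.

Answer: 56,254 254,237 237,106 106,216

Derivation:
Round 1 (k=46): L=56 R=254
Round 2 (k=25): L=254 R=237
Round 3 (k=33): L=237 R=106
Round 4 (k=27): L=106 R=216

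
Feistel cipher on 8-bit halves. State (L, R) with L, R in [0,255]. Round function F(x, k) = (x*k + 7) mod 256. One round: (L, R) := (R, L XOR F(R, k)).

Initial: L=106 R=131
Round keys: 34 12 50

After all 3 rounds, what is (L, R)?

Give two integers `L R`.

Answer: 216 48

Derivation:
Round 1 (k=34): L=131 R=7
Round 2 (k=12): L=7 R=216
Round 3 (k=50): L=216 R=48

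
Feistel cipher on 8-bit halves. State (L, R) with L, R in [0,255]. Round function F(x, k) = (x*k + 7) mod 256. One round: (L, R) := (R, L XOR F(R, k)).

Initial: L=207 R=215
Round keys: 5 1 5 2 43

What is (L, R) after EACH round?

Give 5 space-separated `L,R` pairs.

Round 1 (k=5): L=215 R=245
Round 2 (k=1): L=245 R=43
Round 3 (k=5): L=43 R=43
Round 4 (k=2): L=43 R=118
Round 5 (k=43): L=118 R=242

Answer: 215,245 245,43 43,43 43,118 118,242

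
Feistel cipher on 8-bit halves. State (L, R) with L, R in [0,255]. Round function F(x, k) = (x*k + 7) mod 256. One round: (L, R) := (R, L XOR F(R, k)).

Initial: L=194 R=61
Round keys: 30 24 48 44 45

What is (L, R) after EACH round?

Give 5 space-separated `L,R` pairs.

Round 1 (k=30): L=61 R=239
Round 2 (k=24): L=239 R=82
Round 3 (k=48): L=82 R=136
Round 4 (k=44): L=136 R=53
Round 5 (k=45): L=53 R=208

Answer: 61,239 239,82 82,136 136,53 53,208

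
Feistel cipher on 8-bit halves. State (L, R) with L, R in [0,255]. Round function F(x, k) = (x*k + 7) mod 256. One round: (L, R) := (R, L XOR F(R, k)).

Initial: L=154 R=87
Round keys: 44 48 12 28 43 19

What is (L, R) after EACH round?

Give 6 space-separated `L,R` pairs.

Round 1 (k=44): L=87 R=97
Round 2 (k=48): L=97 R=96
Round 3 (k=12): L=96 R=230
Round 4 (k=28): L=230 R=79
Round 5 (k=43): L=79 R=170
Round 6 (k=19): L=170 R=234

Answer: 87,97 97,96 96,230 230,79 79,170 170,234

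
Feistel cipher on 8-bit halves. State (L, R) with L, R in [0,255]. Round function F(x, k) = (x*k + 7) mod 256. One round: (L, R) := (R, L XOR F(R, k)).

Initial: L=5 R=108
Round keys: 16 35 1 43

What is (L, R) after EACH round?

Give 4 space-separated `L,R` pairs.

Answer: 108,194 194,225 225,42 42,244

Derivation:
Round 1 (k=16): L=108 R=194
Round 2 (k=35): L=194 R=225
Round 3 (k=1): L=225 R=42
Round 4 (k=43): L=42 R=244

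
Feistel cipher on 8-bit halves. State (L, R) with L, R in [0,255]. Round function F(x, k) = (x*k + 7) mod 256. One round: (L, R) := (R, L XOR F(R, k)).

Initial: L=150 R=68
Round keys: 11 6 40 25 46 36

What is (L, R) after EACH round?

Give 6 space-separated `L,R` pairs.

Round 1 (k=11): L=68 R=101
Round 2 (k=6): L=101 R=33
Round 3 (k=40): L=33 R=74
Round 4 (k=25): L=74 R=96
Round 5 (k=46): L=96 R=13
Round 6 (k=36): L=13 R=187

Answer: 68,101 101,33 33,74 74,96 96,13 13,187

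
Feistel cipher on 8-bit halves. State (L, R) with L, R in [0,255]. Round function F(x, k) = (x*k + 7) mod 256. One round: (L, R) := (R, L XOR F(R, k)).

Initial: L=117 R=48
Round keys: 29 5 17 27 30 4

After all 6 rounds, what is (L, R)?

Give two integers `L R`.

Answer: 69 31

Derivation:
Round 1 (k=29): L=48 R=2
Round 2 (k=5): L=2 R=33
Round 3 (k=17): L=33 R=58
Round 4 (k=27): L=58 R=4
Round 5 (k=30): L=4 R=69
Round 6 (k=4): L=69 R=31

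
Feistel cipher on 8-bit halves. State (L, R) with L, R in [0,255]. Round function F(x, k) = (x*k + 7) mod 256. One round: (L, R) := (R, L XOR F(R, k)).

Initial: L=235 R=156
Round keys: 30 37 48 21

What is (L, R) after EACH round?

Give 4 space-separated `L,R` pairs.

Answer: 156,164 164,39 39,243 243,209

Derivation:
Round 1 (k=30): L=156 R=164
Round 2 (k=37): L=164 R=39
Round 3 (k=48): L=39 R=243
Round 4 (k=21): L=243 R=209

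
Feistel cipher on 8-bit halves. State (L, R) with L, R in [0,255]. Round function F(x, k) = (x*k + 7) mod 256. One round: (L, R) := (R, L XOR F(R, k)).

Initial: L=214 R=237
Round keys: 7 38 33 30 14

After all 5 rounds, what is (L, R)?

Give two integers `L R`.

Round 1 (k=7): L=237 R=84
Round 2 (k=38): L=84 R=146
Round 3 (k=33): L=146 R=141
Round 4 (k=30): L=141 R=31
Round 5 (k=14): L=31 R=52

Answer: 31 52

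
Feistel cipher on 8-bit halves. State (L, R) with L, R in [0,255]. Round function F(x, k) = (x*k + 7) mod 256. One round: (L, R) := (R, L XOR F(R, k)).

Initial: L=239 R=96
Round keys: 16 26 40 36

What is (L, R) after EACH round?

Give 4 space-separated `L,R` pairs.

Answer: 96,232 232,247 247,119 119,52

Derivation:
Round 1 (k=16): L=96 R=232
Round 2 (k=26): L=232 R=247
Round 3 (k=40): L=247 R=119
Round 4 (k=36): L=119 R=52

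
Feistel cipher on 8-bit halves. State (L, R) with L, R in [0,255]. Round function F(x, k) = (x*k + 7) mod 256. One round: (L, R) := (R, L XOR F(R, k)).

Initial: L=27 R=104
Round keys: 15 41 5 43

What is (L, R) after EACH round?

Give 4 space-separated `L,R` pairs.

Round 1 (k=15): L=104 R=4
Round 2 (k=41): L=4 R=195
Round 3 (k=5): L=195 R=210
Round 4 (k=43): L=210 R=142

Answer: 104,4 4,195 195,210 210,142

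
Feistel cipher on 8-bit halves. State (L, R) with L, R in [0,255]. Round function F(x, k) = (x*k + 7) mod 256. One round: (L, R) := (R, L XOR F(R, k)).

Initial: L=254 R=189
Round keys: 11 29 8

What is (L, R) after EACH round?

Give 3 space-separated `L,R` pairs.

Answer: 189,216 216,194 194,207

Derivation:
Round 1 (k=11): L=189 R=216
Round 2 (k=29): L=216 R=194
Round 3 (k=8): L=194 R=207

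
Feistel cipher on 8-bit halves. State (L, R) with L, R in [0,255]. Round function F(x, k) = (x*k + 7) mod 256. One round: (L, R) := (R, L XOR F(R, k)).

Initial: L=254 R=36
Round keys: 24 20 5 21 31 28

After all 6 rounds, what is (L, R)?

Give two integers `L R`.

Answer: 29 114

Derivation:
Round 1 (k=24): L=36 R=153
Round 2 (k=20): L=153 R=223
Round 3 (k=5): L=223 R=251
Round 4 (k=21): L=251 R=65
Round 5 (k=31): L=65 R=29
Round 6 (k=28): L=29 R=114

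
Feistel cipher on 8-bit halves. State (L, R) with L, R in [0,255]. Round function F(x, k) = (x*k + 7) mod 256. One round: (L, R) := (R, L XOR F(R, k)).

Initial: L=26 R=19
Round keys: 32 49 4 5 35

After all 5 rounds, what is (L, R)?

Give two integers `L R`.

Round 1 (k=32): L=19 R=125
Round 2 (k=49): L=125 R=231
Round 3 (k=4): L=231 R=222
Round 4 (k=5): L=222 R=186
Round 5 (k=35): L=186 R=171

Answer: 186 171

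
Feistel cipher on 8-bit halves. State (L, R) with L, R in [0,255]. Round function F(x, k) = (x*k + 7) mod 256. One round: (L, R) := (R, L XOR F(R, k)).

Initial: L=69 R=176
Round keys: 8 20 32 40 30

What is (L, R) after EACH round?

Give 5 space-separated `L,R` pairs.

Answer: 176,194 194,159 159,37 37,80 80,66

Derivation:
Round 1 (k=8): L=176 R=194
Round 2 (k=20): L=194 R=159
Round 3 (k=32): L=159 R=37
Round 4 (k=40): L=37 R=80
Round 5 (k=30): L=80 R=66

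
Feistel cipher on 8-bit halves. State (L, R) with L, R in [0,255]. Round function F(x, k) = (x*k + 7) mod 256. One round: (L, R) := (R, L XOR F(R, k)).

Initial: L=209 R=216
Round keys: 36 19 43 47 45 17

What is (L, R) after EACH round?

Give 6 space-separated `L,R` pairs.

Round 1 (k=36): L=216 R=182
Round 2 (k=19): L=182 R=81
Round 3 (k=43): L=81 R=20
Round 4 (k=47): L=20 R=226
Round 5 (k=45): L=226 R=213
Round 6 (k=17): L=213 R=206

Answer: 216,182 182,81 81,20 20,226 226,213 213,206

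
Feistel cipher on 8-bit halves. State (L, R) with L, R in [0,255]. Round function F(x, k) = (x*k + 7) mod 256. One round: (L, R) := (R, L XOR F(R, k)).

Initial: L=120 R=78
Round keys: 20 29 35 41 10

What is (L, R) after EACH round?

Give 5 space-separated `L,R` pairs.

Round 1 (k=20): L=78 R=103
Round 2 (k=29): L=103 R=252
Round 3 (k=35): L=252 R=28
Round 4 (k=41): L=28 R=127
Round 5 (k=10): L=127 R=225

Answer: 78,103 103,252 252,28 28,127 127,225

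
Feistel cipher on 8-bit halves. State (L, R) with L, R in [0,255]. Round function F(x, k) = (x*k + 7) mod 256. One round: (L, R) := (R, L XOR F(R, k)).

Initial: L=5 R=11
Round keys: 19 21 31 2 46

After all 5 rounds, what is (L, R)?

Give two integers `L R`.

Round 1 (k=19): L=11 R=221
Round 2 (k=21): L=221 R=35
Round 3 (k=31): L=35 R=153
Round 4 (k=2): L=153 R=26
Round 5 (k=46): L=26 R=42

Answer: 26 42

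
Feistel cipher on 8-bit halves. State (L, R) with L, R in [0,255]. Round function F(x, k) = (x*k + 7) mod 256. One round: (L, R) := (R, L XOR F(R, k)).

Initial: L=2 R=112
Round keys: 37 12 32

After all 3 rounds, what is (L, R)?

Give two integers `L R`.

Answer: 243 82

Derivation:
Round 1 (k=37): L=112 R=53
Round 2 (k=12): L=53 R=243
Round 3 (k=32): L=243 R=82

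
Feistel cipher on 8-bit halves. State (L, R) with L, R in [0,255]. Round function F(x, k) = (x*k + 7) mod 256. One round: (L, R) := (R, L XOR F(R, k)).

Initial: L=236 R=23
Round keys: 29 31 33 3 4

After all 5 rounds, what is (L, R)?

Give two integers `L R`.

Answer: 22 36

Derivation:
Round 1 (k=29): L=23 R=78
Round 2 (k=31): L=78 R=110
Round 3 (k=33): L=110 R=123
Round 4 (k=3): L=123 R=22
Round 5 (k=4): L=22 R=36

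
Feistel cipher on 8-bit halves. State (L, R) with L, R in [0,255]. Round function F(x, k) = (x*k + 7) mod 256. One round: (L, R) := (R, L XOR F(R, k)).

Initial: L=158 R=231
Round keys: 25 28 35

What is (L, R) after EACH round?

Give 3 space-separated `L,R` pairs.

Answer: 231,8 8,0 0,15

Derivation:
Round 1 (k=25): L=231 R=8
Round 2 (k=28): L=8 R=0
Round 3 (k=35): L=0 R=15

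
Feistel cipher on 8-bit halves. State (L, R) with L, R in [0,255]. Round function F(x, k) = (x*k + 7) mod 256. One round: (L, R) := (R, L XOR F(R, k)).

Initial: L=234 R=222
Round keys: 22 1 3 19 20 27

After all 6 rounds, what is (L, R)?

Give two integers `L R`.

Round 1 (k=22): L=222 R=241
Round 2 (k=1): L=241 R=38
Round 3 (k=3): L=38 R=136
Round 4 (k=19): L=136 R=57
Round 5 (k=20): L=57 R=243
Round 6 (k=27): L=243 R=145

Answer: 243 145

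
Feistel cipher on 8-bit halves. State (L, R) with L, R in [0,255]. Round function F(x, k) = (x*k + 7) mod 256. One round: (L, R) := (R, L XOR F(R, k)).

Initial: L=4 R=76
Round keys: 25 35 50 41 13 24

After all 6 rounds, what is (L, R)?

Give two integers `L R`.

Answer: 226 192

Derivation:
Round 1 (k=25): L=76 R=119
Round 2 (k=35): L=119 R=0
Round 3 (k=50): L=0 R=112
Round 4 (k=41): L=112 R=247
Round 5 (k=13): L=247 R=226
Round 6 (k=24): L=226 R=192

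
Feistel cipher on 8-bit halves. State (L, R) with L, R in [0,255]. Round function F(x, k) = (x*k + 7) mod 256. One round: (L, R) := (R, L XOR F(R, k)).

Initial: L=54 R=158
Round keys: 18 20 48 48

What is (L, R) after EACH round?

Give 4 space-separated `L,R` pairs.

Answer: 158,21 21,53 53,226 226,82

Derivation:
Round 1 (k=18): L=158 R=21
Round 2 (k=20): L=21 R=53
Round 3 (k=48): L=53 R=226
Round 4 (k=48): L=226 R=82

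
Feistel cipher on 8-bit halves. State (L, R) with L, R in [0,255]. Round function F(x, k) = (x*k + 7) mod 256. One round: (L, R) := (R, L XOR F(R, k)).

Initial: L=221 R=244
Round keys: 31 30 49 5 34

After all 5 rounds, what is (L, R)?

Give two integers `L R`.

Round 1 (k=31): L=244 R=78
Round 2 (k=30): L=78 R=223
Round 3 (k=49): L=223 R=248
Round 4 (k=5): L=248 R=0
Round 5 (k=34): L=0 R=255

Answer: 0 255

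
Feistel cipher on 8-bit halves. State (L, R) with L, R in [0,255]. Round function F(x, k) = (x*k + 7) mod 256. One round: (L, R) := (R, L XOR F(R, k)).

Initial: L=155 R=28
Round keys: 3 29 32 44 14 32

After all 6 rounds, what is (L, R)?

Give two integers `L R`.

Answer: 224 103

Derivation:
Round 1 (k=3): L=28 R=192
Round 2 (k=29): L=192 R=219
Round 3 (k=32): L=219 R=167
Round 4 (k=44): L=167 R=96
Round 5 (k=14): L=96 R=224
Round 6 (k=32): L=224 R=103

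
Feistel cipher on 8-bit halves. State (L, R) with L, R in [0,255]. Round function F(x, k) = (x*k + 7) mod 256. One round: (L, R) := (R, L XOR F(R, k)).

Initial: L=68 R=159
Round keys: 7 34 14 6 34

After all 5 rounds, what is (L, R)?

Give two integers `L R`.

Round 1 (k=7): L=159 R=36
Round 2 (k=34): L=36 R=80
Round 3 (k=14): L=80 R=67
Round 4 (k=6): L=67 R=201
Round 5 (k=34): L=201 R=250

Answer: 201 250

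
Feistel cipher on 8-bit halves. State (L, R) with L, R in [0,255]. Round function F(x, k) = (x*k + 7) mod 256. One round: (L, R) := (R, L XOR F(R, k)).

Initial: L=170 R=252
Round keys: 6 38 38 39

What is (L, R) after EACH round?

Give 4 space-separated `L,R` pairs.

Round 1 (k=6): L=252 R=69
Round 2 (k=38): L=69 R=185
Round 3 (k=38): L=185 R=56
Round 4 (k=39): L=56 R=54

Answer: 252,69 69,185 185,56 56,54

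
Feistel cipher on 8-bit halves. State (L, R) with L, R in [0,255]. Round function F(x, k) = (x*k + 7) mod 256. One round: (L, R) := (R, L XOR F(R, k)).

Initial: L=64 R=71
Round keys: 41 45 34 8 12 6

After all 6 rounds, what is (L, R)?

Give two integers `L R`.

Answer: 110 6

Derivation:
Round 1 (k=41): L=71 R=38
Round 2 (k=45): L=38 R=242
Round 3 (k=34): L=242 R=13
Round 4 (k=8): L=13 R=157
Round 5 (k=12): L=157 R=110
Round 6 (k=6): L=110 R=6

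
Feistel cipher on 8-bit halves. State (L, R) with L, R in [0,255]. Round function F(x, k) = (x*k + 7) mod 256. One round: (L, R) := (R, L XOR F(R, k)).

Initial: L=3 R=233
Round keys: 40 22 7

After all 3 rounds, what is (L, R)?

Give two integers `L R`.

Round 1 (k=40): L=233 R=108
Round 2 (k=22): L=108 R=166
Round 3 (k=7): L=166 R=253

Answer: 166 253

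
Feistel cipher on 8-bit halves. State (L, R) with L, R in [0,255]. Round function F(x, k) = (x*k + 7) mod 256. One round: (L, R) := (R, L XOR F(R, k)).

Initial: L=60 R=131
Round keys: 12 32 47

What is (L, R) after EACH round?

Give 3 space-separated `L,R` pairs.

Answer: 131,23 23,100 100,116

Derivation:
Round 1 (k=12): L=131 R=23
Round 2 (k=32): L=23 R=100
Round 3 (k=47): L=100 R=116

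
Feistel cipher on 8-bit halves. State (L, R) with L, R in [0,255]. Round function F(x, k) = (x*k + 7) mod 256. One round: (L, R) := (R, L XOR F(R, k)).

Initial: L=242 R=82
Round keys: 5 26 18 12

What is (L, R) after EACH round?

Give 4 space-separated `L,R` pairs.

Answer: 82,83 83,39 39,150 150,40

Derivation:
Round 1 (k=5): L=82 R=83
Round 2 (k=26): L=83 R=39
Round 3 (k=18): L=39 R=150
Round 4 (k=12): L=150 R=40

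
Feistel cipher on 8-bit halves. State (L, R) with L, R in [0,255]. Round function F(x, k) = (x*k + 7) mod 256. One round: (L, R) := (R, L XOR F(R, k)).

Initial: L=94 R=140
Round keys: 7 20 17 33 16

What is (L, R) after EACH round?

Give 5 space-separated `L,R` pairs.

Answer: 140,133 133,231 231,219 219,165 165,140

Derivation:
Round 1 (k=7): L=140 R=133
Round 2 (k=20): L=133 R=231
Round 3 (k=17): L=231 R=219
Round 4 (k=33): L=219 R=165
Round 5 (k=16): L=165 R=140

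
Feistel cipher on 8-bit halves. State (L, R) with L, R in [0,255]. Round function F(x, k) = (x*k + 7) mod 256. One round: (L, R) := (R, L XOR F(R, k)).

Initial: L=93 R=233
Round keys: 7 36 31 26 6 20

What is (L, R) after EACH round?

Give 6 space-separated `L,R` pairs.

Round 1 (k=7): L=233 R=59
Round 2 (k=36): L=59 R=186
Round 3 (k=31): L=186 R=182
Round 4 (k=26): L=182 R=57
Round 5 (k=6): L=57 R=235
Round 6 (k=20): L=235 R=90

Answer: 233,59 59,186 186,182 182,57 57,235 235,90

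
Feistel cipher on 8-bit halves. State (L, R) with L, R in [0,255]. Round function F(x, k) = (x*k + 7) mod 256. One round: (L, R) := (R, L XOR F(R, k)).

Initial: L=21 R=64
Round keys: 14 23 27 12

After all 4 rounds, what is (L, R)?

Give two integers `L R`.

Round 1 (k=14): L=64 R=146
Round 2 (k=23): L=146 R=101
Round 3 (k=27): L=101 R=60
Round 4 (k=12): L=60 R=178

Answer: 60 178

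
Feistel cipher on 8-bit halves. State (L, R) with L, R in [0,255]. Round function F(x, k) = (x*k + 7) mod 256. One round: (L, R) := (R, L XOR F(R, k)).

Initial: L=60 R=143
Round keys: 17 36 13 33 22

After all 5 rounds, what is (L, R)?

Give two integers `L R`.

Answer: 228 2

Derivation:
Round 1 (k=17): L=143 R=186
Round 2 (k=36): L=186 R=160
Round 3 (k=13): L=160 R=157
Round 4 (k=33): L=157 R=228
Round 5 (k=22): L=228 R=2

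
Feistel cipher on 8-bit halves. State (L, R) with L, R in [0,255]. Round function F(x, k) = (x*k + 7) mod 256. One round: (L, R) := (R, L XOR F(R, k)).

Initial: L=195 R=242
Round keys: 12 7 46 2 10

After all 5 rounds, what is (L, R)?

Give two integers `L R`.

Answer: 0 222

Derivation:
Round 1 (k=12): L=242 R=156
Round 2 (k=7): L=156 R=185
Round 3 (k=46): L=185 R=217
Round 4 (k=2): L=217 R=0
Round 5 (k=10): L=0 R=222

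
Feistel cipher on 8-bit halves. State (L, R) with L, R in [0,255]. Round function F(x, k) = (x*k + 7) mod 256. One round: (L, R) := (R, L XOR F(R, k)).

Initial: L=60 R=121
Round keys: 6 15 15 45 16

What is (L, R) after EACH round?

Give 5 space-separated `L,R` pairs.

Round 1 (k=6): L=121 R=225
Round 2 (k=15): L=225 R=79
Round 3 (k=15): L=79 R=73
Round 4 (k=45): L=73 R=147
Round 5 (k=16): L=147 R=126

Answer: 121,225 225,79 79,73 73,147 147,126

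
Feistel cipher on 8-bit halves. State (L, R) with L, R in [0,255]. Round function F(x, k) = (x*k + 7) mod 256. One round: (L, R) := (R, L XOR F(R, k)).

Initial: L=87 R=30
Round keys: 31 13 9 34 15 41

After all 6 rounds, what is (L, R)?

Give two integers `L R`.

Round 1 (k=31): L=30 R=254
Round 2 (k=13): L=254 R=243
Round 3 (k=9): L=243 R=108
Round 4 (k=34): L=108 R=172
Round 5 (k=15): L=172 R=119
Round 6 (k=41): L=119 R=186

Answer: 119 186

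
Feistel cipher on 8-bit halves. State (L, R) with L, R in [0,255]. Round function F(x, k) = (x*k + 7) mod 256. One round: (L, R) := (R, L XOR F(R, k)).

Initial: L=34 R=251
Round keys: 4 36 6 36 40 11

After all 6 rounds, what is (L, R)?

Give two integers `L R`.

Round 1 (k=4): L=251 R=209
Round 2 (k=36): L=209 R=144
Round 3 (k=6): L=144 R=182
Round 4 (k=36): L=182 R=15
Round 5 (k=40): L=15 R=233
Round 6 (k=11): L=233 R=5

Answer: 233 5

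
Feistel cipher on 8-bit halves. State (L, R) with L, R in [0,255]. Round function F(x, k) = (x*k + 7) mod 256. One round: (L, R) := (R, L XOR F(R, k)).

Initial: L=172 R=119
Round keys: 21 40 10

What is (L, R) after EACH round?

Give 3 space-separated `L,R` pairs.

Answer: 119,102 102,128 128,97

Derivation:
Round 1 (k=21): L=119 R=102
Round 2 (k=40): L=102 R=128
Round 3 (k=10): L=128 R=97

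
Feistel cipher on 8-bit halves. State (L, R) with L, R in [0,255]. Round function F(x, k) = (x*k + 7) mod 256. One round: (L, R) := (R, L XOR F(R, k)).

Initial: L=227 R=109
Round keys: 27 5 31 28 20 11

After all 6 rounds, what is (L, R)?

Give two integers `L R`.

Answer: 32 97

Derivation:
Round 1 (k=27): L=109 R=101
Round 2 (k=5): L=101 R=109
Round 3 (k=31): L=109 R=95
Round 4 (k=28): L=95 R=6
Round 5 (k=20): L=6 R=32
Round 6 (k=11): L=32 R=97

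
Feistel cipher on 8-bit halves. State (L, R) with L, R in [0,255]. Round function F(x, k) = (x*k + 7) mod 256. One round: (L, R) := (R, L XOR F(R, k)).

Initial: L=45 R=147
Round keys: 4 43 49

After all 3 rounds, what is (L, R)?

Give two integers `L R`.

Answer: 162 119

Derivation:
Round 1 (k=4): L=147 R=126
Round 2 (k=43): L=126 R=162
Round 3 (k=49): L=162 R=119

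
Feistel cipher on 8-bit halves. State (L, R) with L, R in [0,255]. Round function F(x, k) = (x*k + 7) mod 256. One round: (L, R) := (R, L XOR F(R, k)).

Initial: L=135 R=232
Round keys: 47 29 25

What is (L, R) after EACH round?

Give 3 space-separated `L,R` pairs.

Answer: 232,24 24,87 87,158

Derivation:
Round 1 (k=47): L=232 R=24
Round 2 (k=29): L=24 R=87
Round 3 (k=25): L=87 R=158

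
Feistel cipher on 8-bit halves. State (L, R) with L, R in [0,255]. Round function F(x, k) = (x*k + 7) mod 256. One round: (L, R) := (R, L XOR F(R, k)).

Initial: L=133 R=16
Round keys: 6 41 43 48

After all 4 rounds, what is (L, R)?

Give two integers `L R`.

Answer: 8 174

Derivation:
Round 1 (k=6): L=16 R=226
Round 2 (k=41): L=226 R=41
Round 3 (k=43): L=41 R=8
Round 4 (k=48): L=8 R=174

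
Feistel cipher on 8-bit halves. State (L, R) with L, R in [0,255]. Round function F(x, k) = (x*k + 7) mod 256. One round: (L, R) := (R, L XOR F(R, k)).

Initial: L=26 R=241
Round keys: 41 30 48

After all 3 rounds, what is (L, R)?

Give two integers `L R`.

Answer: 34 221

Derivation:
Round 1 (k=41): L=241 R=186
Round 2 (k=30): L=186 R=34
Round 3 (k=48): L=34 R=221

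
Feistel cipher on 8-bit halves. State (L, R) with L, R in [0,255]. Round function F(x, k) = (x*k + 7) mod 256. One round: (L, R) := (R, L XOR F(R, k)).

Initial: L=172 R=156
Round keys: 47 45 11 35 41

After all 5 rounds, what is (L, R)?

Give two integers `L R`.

Answer: 87 96

Derivation:
Round 1 (k=47): L=156 R=7
Round 2 (k=45): L=7 R=222
Round 3 (k=11): L=222 R=150
Round 4 (k=35): L=150 R=87
Round 5 (k=41): L=87 R=96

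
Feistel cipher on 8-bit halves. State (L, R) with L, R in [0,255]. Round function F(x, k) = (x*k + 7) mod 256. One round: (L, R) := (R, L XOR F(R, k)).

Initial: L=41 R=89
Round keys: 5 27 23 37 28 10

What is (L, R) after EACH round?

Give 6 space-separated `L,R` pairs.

Answer: 89,237 237,95 95,125 125,71 71,182 182,100

Derivation:
Round 1 (k=5): L=89 R=237
Round 2 (k=27): L=237 R=95
Round 3 (k=23): L=95 R=125
Round 4 (k=37): L=125 R=71
Round 5 (k=28): L=71 R=182
Round 6 (k=10): L=182 R=100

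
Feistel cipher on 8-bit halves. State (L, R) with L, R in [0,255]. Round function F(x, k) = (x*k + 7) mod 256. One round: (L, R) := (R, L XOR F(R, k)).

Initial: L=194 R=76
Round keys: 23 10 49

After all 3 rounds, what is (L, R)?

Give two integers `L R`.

Answer: 77 221

Derivation:
Round 1 (k=23): L=76 R=25
Round 2 (k=10): L=25 R=77
Round 3 (k=49): L=77 R=221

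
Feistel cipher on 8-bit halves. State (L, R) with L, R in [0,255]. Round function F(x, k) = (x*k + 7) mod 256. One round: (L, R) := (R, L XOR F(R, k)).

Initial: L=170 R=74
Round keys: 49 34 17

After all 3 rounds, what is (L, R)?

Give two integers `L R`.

Round 1 (k=49): L=74 R=155
Round 2 (k=34): L=155 R=215
Round 3 (k=17): L=215 R=213

Answer: 215 213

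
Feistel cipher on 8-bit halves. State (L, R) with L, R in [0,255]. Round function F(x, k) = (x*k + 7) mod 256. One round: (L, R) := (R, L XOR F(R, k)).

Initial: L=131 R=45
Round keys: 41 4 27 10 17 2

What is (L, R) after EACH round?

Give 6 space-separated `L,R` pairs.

Round 1 (k=41): L=45 R=191
Round 2 (k=4): L=191 R=46
Round 3 (k=27): L=46 R=94
Round 4 (k=10): L=94 R=157
Round 5 (k=17): L=157 R=42
Round 6 (k=2): L=42 R=198

Answer: 45,191 191,46 46,94 94,157 157,42 42,198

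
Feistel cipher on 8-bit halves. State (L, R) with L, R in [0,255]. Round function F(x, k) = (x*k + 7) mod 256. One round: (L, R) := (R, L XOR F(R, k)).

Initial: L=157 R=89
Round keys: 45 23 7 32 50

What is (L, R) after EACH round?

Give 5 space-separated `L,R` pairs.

Round 1 (k=45): L=89 R=49
Round 2 (k=23): L=49 R=55
Round 3 (k=7): L=55 R=185
Round 4 (k=32): L=185 R=16
Round 5 (k=50): L=16 R=158

Answer: 89,49 49,55 55,185 185,16 16,158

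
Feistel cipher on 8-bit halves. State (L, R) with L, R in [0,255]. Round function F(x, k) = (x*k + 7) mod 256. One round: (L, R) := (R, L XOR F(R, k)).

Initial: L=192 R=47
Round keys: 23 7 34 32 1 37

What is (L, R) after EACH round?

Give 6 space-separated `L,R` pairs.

Round 1 (k=23): L=47 R=128
Round 2 (k=7): L=128 R=168
Round 3 (k=34): L=168 R=215
Round 4 (k=32): L=215 R=79
Round 5 (k=1): L=79 R=129
Round 6 (k=37): L=129 R=227

Answer: 47,128 128,168 168,215 215,79 79,129 129,227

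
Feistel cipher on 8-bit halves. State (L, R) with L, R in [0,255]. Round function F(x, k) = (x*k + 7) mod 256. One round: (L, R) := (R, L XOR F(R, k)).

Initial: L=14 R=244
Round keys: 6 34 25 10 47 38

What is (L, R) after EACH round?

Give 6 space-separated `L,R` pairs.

Round 1 (k=6): L=244 R=177
Round 2 (k=34): L=177 R=125
Round 3 (k=25): L=125 R=141
Round 4 (k=10): L=141 R=244
Round 5 (k=47): L=244 R=94
Round 6 (k=38): L=94 R=15

Answer: 244,177 177,125 125,141 141,244 244,94 94,15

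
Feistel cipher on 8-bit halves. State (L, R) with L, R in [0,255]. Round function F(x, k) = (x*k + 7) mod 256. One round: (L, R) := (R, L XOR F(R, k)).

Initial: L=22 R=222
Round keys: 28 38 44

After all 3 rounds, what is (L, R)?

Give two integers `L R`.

Round 1 (k=28): L=222 R=89
Round 2 (k=38): L=89 R=227
Round 3 (k=44): L=227 R=82

Answer: 227 82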